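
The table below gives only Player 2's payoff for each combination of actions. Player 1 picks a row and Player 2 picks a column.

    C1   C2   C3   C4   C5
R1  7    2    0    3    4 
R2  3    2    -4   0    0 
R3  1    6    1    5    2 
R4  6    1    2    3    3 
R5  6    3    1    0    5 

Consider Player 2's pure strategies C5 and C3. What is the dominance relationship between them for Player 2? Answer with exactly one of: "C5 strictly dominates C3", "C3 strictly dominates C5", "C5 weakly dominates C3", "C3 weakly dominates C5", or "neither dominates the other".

C5 strictly dominates C3

C5's payoffs vs C3's, by Player 1's action — R1: 4>0, R2: 0>-4, R3: 2>1, R4: 3>2, R5: 5>1.
C5 gives a strictly higher payoff against each opponent action, so C5 strictly dominates C3.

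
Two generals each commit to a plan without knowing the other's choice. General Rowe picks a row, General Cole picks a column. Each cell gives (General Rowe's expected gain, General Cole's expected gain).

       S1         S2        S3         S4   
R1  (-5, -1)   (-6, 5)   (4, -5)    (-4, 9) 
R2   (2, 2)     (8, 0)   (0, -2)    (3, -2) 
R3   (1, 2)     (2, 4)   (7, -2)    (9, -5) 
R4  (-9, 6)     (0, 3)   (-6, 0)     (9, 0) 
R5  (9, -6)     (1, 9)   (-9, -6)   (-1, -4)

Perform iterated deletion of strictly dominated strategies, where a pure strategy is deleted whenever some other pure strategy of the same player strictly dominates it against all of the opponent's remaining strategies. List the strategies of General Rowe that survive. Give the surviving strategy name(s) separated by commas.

R2, R5

Row R1 is eliminated: R3 beats it against every remaining column (S1: 1>-5, S2: 2>-6, S3: 7>4, S4: 9>-4).
For General Cole, S2 strictly dominates S3 on the remaining rows (R2: 0>-2, R3: 4>-2, R4: 3>0, R5: 9>-6); eliminate S3.
For General Cole, S2 strictly dominates S4 on the remaining rows (R2: 0>-2, R3: 4>-5, R4: 3>0, R5: 9>-4); eliminate S4.
General Rowe's strategy R3 is strictly dominated by R2 (S1: 2>1, S2: 8>2) and is removed.
For General Rowe, R2 strictly dominates R4 on the remaining columns (S1: 2>-9, S2: 8>0); eliminate R4.
Among the remaining strategies, none is strictly dominated by another pure strategy of the same player, so the elimination stops.
Surviving strategies — General Rowe: {R2, R5}; General Cole: {S1, S2}.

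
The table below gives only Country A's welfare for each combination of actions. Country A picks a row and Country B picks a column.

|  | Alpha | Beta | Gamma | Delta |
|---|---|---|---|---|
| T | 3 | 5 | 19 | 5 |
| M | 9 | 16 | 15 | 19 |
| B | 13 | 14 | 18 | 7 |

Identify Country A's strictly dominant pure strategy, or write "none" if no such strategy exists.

none

T fails to dominate M at Alpha (3<9).
M fails to dominate T at Gamma (15<19).
B fails to dominate T at Gamma (18<19).
No single strategy dominates all the others.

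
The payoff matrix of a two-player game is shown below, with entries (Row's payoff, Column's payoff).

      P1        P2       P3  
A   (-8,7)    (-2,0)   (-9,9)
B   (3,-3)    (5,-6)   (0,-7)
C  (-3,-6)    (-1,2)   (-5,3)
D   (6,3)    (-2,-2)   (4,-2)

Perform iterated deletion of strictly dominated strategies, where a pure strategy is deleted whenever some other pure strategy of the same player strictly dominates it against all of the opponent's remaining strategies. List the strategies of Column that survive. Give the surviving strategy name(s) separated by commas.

P1

For Row, B strictly dominates A on the remaining columns (P1: 3>-8, P2: 5>-2, P3: 0>-9); eliminate A.
For Row, B strictly dominates C on the remaining columns (P1: 3>-3, P2: 5>-1, P3: 0>-5); eliminate C.
Column P2 is eliminated: P1 beats it against every remaining row (B: -3>-6, D: 3>-2).
For Row, D strictly dominates B on the remaining columns (P1: 6>3, P3: 4>0); eliminate B.
Column's strategy P3 is strictly dominated by P1 (D: 3>-2) and is removed.
Among the remaining strategies, none is strictly dominated by another pure strategy of the same player, so the elimination stops.
Surviving strategies — Row: {D}; Column: {P1}.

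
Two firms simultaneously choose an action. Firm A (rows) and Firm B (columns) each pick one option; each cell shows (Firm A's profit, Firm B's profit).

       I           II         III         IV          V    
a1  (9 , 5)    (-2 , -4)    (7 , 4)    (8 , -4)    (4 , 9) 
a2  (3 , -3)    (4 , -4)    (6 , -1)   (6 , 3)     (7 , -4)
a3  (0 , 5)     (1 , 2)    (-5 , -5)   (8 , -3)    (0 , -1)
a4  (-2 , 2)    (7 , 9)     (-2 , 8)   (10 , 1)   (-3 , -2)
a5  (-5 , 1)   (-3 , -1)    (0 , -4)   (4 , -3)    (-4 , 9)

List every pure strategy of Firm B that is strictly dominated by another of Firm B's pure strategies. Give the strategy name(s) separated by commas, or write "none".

I: no other strategy beats it everywhere (II at a1 (5>-4); III at a1 (5>4); IV at a1 (5>-4); V at a2 (-3>-4)).
II: no other strategy beats it everywhere (I at a4 (9>2); III at a3 (2>-5); IV at a1 (-4=-4); V at a2 (-4=-4)).
III is not dominated — it holds its own against I at a2 (-1>-3); II at a1 (4>-4); IV at a1 (4>-4); V at a2 (-1>-4).
IV: no other strategy beats it everywhere (I at a2 (3>-3); II at a1 (-4=-4); III at a2 (3>-1); V at a2 (3>-4)).
V: no other strategy beats it everywhere (I at a1 (9>5); II at a1 (9>-4); III at a1 (9>4); IV at a1 (9>-4)).

none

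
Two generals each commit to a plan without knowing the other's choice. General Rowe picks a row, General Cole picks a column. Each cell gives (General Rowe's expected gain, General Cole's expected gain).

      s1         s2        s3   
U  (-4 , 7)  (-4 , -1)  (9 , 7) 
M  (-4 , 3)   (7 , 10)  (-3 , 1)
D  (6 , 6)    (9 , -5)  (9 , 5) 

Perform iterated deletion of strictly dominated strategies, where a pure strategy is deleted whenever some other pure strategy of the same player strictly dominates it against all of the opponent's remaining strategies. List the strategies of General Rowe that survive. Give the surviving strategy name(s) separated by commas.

For General Rowe, D strictly dominates M on the remaining columns (s1: 6>-4, s2: 9>7, s3: 9>-3); eliminate M.
For General Cole, s1 strictly dominates s2 on the remaining rows (U: 7>-1, D: 6>-5); eliminate s2.
Among the remaining strategies, none is strictly dominated by another pure strategy of the same player, so the elimination stops.
Surviving strategies — General Rowe: {U, D}; General Cole: {s1, s3}.

U, D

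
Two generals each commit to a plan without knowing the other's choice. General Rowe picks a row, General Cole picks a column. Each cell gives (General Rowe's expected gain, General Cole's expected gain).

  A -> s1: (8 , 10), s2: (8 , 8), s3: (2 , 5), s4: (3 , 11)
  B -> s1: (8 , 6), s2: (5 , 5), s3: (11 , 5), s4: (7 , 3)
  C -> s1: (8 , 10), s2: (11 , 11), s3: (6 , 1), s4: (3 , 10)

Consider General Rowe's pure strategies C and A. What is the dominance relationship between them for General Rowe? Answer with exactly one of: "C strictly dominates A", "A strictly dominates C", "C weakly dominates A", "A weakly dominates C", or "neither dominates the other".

C weakly dominates A

C's payoffs vs A's, by General Cole's action — s1: 8=8, s2: 11>8, s3: 6>2, s4: 3=3.
C is at least as good everywhere and strictly better somewhere (tied only at s1, s4), so C weakly but not strictly dominates A.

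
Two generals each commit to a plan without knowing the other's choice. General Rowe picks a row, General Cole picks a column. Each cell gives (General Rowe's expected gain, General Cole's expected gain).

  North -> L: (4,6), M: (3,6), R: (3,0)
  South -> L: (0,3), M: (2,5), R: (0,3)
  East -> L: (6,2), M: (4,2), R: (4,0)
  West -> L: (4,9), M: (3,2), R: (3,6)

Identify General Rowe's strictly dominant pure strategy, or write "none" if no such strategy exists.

East

East vs North: L: 6>4, M: 4>3, R: 4>3.
East vs South: L: 6>0, M: 4>2, R: 4>0.
East vs West: L: 6>4, M: 4>3, R: 4>3.
East strictly beats every other strategy against every opponent action, so it is strictly dominant.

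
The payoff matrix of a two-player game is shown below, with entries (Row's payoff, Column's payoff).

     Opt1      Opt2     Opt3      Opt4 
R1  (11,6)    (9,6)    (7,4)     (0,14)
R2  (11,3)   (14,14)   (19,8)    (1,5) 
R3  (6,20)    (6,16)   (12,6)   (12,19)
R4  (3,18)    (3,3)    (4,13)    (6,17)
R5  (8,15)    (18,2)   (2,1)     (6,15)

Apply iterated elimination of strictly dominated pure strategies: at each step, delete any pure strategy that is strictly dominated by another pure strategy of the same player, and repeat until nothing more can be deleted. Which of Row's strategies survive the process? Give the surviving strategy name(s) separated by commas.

R1, R2, R3, R5

Row's strategy R4 is strictly dominated by R3 (Opt1: 6>3, Opt2: 6>3, Opt3: 12>4, Opt4: 12>6) and is removed.
Column Opt3 is eliminated: Opt2 beats it against every remaining row (R1: 6>4, R2: 14>8, R3: 16>6, R5: 2>1).
Among the remaining strategies, none is strictly dominated by another pure strategy of the same player, so the elimination stops.
Surviving strategies — Row: {R1, R2, R3, R5}; Column: {Opt1, Opt2, Opt4}.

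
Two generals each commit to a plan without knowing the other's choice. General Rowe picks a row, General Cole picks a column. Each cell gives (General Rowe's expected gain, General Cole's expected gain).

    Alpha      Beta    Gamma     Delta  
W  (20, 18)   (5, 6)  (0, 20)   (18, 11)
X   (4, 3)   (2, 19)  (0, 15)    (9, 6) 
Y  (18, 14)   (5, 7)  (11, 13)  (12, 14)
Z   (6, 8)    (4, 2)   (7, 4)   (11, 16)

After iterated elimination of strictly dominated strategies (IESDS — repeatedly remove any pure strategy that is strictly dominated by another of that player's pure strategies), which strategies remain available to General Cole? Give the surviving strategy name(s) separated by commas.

Alpha, Gamma, Delta

General Rowe's strategy X is strictly dominated by Y (Alpha: 18>4, Beta: 5>2, Gamma: 11>0, Delta: 12>9) and is removed.
General Rowe's strategy Z is strictly dominated by Y (Alpha: 18>6, Beta: 5>4, Gamma: 11>7, Delta: 12>11) and is removed.
Column Beta is eliminated: Alpha beats it against every remaining row (W: 18>6, Y: 14>7).
Among the remaining strategies, none is strictly dominated by another pure strategy of the same player, so the elimination stops.
Surviving strategies — General Rowe: {W, Y}; General Cole: {Alpha, Gamma, Delta}.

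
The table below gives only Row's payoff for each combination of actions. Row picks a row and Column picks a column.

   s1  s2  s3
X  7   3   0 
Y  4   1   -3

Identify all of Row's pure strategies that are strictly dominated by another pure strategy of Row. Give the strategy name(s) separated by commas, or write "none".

Y

X: no other strategy beats it everywhere (Y at s1 (7>4)).
X strictly dominates Y — s1: 7>4, s2: 3>1, s3: 0>-3.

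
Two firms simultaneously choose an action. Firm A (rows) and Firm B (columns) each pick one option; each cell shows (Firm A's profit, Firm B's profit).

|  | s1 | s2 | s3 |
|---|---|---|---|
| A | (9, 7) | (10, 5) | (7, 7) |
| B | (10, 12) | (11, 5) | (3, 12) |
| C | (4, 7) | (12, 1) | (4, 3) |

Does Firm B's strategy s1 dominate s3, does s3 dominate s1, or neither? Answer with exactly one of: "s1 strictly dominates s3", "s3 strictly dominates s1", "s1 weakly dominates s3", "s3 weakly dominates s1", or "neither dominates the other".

s1 weakly dominates s3

Compare s1 to s3 across every action of Firm A: A: 7=7, B: 12=12, C: 7>3.
s1 is at least as good everywhere and strictly better somewhere (tied only at A, B), so s1 weakly but not strictly dominates s3.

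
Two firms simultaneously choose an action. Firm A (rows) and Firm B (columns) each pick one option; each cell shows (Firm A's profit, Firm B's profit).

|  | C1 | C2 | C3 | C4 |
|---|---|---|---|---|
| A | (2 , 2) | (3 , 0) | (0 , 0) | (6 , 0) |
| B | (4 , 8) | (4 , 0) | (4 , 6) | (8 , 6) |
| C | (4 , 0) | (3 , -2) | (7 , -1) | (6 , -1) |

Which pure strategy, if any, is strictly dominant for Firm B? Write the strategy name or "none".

C1

C1 vs C2: A: 2>0, B: 8>0, C: 0>-2.
C1 vs C3: A: 2>0, B: 8>6, C: 0>-1.
C1 vs C4: A: 2>0, B: 8>6, C: 0>-1.
C1 strictly beats every other strategy against every opponent action, so it is strictly dominant.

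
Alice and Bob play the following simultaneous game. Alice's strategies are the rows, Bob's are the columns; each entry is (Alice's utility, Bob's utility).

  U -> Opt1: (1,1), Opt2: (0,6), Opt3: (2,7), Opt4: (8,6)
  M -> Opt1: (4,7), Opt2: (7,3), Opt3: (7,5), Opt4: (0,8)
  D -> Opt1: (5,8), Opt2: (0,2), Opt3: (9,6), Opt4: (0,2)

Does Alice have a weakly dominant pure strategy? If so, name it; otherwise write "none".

U fails to dominate M at Opt1 (1<4).
M fails to dominate U at Opt4 (0<8).
D fails to dominate U at Opt4 (0<8).
No single strategy dominates all the others.

none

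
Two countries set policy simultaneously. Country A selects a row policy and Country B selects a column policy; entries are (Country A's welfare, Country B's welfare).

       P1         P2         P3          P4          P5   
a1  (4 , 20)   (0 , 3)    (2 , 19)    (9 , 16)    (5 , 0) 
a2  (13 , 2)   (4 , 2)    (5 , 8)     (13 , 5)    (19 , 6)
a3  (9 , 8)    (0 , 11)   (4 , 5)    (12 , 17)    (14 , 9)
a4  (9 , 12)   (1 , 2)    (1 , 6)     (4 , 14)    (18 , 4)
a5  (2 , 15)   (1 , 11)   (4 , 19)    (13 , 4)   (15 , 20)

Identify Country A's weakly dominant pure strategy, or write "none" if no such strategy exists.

a2

a2 vs a1: P1: 13>4, P2: 4>0, P3: 5>2, P4: 13>9, P5: 19>5.
a2 vs a3: P1: 13>9, P2: 4>0, P3: 5>4, P4: 13>12, P5: 19>14.
a2 vs a4: P1: 13>9, P2: 4>1, P3: 5>1, P4: 13>4, P5: 19>18.
a2 vs a5: P1: 13>2, P2: 4>1, P3: 5>4, P4: 13=13, P5: 19>15.
a2 is at least as good as every other strategy against every opponent action, so it is weakly dominant.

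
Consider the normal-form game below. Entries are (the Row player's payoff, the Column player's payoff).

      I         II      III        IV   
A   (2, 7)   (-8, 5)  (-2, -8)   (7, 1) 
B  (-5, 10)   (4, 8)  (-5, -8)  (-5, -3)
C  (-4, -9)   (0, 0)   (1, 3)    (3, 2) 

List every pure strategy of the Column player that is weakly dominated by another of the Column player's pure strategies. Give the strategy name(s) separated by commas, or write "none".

I: no other strategy beats it everywhere (II at A (7>5); III at A (7>-8); IV at A (7>1)).
II: no other strategy beats it everywhere (I at C (0>-9); III at A (5>-8); IV at A (5>1)).
III is not dominated — it holds its own against I at C (3>-9); II at C (3>0); IV at C (3>2).
Nothing dominates IV: I at C (2>-9); II at C (2>0); III at A (1>-8).

none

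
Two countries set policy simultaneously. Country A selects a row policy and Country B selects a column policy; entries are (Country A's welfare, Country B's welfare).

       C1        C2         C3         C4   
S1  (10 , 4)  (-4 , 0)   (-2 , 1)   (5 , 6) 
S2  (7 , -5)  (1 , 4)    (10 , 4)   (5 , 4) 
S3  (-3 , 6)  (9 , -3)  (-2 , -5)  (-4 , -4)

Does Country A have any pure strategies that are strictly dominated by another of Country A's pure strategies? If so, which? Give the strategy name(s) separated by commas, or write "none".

S1: no other strategy beats it everywhere (S2 at C1 (10>7); S3 at C1 (10>-3)).
S2: no other strategy beats it everywhere (S1 at C2 (1>-4); S3 at C1 (7>-3)).
S3 is not dominated — it holds its own against S1 at C2 (9>-4); S2 at C2 (9>1).

none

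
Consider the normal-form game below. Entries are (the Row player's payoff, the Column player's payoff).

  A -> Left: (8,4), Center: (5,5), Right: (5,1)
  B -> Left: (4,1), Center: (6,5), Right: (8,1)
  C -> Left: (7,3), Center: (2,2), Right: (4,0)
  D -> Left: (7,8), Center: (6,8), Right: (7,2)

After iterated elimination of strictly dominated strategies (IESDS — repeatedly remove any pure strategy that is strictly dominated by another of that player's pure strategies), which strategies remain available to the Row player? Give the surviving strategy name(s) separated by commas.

A, B, D

Row C is eliminated: A beats it against every remaining column (Left: 8>7, Center: 5>2, Right: 5>4).
The Column player's strategy Right is strictly dominated by Center (A: 5>1, B: 5>1, D: 8>2) and is removed.
Among the remaining strategies, none is strictly dominated by another pure strategy of the same player, so the elimination stops.
Surviving strategies — the Row player: {A, B, D}; the Column player: {Left, Center}.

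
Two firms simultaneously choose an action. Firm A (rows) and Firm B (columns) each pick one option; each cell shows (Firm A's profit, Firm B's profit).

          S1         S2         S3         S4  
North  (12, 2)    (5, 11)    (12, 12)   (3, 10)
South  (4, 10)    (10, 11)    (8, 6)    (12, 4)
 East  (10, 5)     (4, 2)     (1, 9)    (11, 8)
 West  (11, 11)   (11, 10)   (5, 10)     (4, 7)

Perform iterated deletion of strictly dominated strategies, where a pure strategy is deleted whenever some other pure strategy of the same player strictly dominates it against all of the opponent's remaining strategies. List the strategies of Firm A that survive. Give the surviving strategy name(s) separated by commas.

North, South, West

For Firm B, S3 strictly dominates S4 on the remaining rows (North: 12>10, South: 6>4, East: 9>8, West: 10>7); eliminate S4.
For Firm A, North strictly dominates East on the remaining columns (S1: 12>10, S2: 5>4, S3: 12>1); eliminate East.
Among the remaining strategies, none is strictly dominated by another pure strategy of the same player, so the elimination stops.
Surviving strategies — Firm A: {North, South, West}; Firm B: {S1, S2, S3}.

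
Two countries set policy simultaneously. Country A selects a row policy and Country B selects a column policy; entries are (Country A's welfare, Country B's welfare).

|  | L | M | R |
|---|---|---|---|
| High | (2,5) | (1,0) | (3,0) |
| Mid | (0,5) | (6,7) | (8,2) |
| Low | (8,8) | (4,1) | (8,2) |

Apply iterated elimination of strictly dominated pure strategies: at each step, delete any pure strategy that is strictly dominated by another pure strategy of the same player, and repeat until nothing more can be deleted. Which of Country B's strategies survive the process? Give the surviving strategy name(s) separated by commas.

Row High is eliminated: Low beats it against every remaining column (L: 8>2, M: 4>1, R: 8>3).
For Country B, L strictly dominates R on the remaining rows (Mid: 5>2, Low: 8>2); eliminate R.
Among the remaining strategies, none is strictly dominated by another pure strategy of the same player, so the elimination stops.
Surviving strategies — Country A: {Mid, Low}; Country B: {L, M}.

L, M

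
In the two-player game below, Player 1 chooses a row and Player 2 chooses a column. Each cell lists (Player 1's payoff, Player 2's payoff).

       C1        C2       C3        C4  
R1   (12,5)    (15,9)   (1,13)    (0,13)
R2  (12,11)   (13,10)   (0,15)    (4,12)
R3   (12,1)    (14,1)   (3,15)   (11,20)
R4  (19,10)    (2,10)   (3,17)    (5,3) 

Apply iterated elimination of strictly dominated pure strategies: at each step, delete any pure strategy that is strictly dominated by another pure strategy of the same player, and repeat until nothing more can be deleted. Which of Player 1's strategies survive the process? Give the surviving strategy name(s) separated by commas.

R3, R4

Column C1 is eliminated: C3 beats it against every remaining row (R1: 13>5, R2: 15>11, R3: 15>1, R4: 17>10).
Player 1's strategy R2 is strictly dominated by R3 (C2: 14>13, C3: 3>0, C4: 11>4) and is removed.
Column C2 is eliminated: C3 beats it against every remaining row (R1: 13>9, R3: 15>1, R4: 17>10).
For Player 1, R3 strictly dominates R1 on the remaining columns (C3: 3>1, C4: 11>0); eliminate R1.
Among the remaining strategies, none is strictly dominated by another pure strategy of the same player, so the elimination stops.
Surviving strategies — Player 1: {R3, R4}; Player 2: {C3, C4}.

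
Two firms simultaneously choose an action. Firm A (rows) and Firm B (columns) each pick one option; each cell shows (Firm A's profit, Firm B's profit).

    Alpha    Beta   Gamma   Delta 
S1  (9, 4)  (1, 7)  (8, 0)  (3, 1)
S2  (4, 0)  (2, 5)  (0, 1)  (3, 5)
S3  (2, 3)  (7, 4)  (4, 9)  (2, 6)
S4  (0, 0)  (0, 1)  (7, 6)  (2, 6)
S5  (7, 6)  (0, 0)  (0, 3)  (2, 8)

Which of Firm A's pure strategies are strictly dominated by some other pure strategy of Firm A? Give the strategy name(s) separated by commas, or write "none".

S1: no other strategy beats it everywhere (S2 at Alpha (9>4); S3 at Alpha (9>2); S4 at Alpha (9>0); S5 at Alpha (9>7)).
Nothing dominates S2: S1 at Beta (2>1); S3 at Alpha (4>2); S4 at Alpha (4>0); S5 at Beta (2>0).
S3: no other strategy beats it everywhere (S1 at Beta (7>1); S2 at Beta (7>2); S4 at Alpha (2>0); S5 at Beta (7>0)).
S1 strictly dominates S4 — Alpha: 9>0, Beta: 1>0, Gamma: 8>7, Delta: 3>2.
S1 strictly dominates S5 — Alpha: 9>7, Beta: 1>0, Gamma: 8>0, Delta: 3>2.

S4, S5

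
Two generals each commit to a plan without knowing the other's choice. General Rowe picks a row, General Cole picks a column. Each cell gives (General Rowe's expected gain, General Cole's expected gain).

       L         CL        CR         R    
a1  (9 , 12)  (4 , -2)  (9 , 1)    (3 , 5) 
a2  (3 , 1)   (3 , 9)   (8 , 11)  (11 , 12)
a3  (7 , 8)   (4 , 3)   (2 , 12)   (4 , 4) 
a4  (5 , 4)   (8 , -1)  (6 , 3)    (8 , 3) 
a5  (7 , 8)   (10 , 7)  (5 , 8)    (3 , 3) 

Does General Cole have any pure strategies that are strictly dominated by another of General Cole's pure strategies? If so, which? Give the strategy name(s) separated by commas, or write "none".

L is not dominated — it holds its own against CL at a1 (12>-2); CR at a1 (12>1); R at a1 (12>5).
CR strictly dominates CL — a1: 1>-2, a2: 11>9, a3: 12>3, a4: 3>-1, a5: 8>7.
Nothing dominates CR: L at a2 (11>1); CL at a1 (1>-2); R at a3 (12>4).
R is not dominated — it holds its own against L at a2 (12>1); CL at a1 (5>-2); CR at a1 (5>1).

CL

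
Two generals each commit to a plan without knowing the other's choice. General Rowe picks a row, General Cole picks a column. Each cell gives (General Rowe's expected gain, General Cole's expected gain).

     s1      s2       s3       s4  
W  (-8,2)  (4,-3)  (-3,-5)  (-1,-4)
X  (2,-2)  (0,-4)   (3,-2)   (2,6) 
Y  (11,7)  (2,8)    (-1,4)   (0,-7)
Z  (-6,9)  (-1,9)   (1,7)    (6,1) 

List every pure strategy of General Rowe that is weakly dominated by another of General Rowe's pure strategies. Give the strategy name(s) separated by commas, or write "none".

W is not dominated — it holds its own against X at s2 (4>0); Y at s2 (4>2); Z at s2 (4>-1).
Nothing dominates X: W at s1 (2>-8); Y at s3 (3>-1); Z at s1 (2>-6).
Y is not dominated — it holds its own against W at s1 (11>-8); X at s1 (11>2); Z at s1 (11>-6).
Z: no other strategy beats it everywhere (W at s1 (-6>-8); X at s4 (6>2); Y at s3 (1>-1)).

none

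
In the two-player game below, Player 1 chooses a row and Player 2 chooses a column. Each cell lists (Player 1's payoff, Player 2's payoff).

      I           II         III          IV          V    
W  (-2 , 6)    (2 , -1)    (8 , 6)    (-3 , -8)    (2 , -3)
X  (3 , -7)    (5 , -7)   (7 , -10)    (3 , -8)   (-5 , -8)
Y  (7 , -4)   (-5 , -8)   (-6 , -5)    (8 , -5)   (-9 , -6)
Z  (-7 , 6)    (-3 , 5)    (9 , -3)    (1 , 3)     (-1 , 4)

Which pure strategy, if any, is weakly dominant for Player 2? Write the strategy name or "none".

I vs II: W: 6>-1, X: -7=-7, Y: -4>-8, Z: 6>5.
I vs III: W: 6=6, X: -7>-10, Y: -4>-5, Z: 6>-3.
I vs IV: W: 6>-8, X: -7>-8, Y: -4>-5, Z: 6>3.
I vs V: W: 6>-3, X: -7>-8, Y: -4>-6, Z: 6>4.
I is at least as good as every other strategy against every opponent action, so it is weakly dominant.

I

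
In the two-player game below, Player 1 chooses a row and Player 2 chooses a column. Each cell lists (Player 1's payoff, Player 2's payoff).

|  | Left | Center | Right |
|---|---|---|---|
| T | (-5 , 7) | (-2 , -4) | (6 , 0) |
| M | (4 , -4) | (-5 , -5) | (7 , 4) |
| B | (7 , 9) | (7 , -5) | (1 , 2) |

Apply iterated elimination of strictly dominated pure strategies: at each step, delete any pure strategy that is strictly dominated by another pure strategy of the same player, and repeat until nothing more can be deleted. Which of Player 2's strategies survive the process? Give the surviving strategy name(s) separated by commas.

Column Center is eliminated: Left beats it against every remaining row (T: 7>-4, M: -4>-5, B: 9>-5).
For Player 1, M strictly dominates T on the remaining columns (Left: 4>-5, Right: 7>6); eliminate T.
Among the remaining strategies, none is strictly dominated by another pure strategy of the same player, so the elimination stops.
Surviving strategies — Player 1: {M, B}; Player 2: {Left, Right}.

Left, Right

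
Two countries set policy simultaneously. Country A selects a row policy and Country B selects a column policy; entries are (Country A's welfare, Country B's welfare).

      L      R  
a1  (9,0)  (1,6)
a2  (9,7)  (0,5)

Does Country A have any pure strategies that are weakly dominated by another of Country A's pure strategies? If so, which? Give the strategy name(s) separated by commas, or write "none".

a2

Nothing dominates a1: a2 at R (1>0).
a2 is weakly dominated by a1 (L: 9=9, R: 1>0).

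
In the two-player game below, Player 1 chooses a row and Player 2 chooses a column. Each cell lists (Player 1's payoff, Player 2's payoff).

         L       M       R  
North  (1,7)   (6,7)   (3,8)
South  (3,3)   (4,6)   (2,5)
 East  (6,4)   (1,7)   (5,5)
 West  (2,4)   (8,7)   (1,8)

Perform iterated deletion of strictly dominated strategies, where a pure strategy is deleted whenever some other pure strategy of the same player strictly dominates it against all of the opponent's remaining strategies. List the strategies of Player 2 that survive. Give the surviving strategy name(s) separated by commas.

For Player 2, R strictly dominates L on the remaining rows (North: 8>7, South: 5>3, East: 5>4, West: 8>4); eliminate L.
Row South is eliminated: North beats it against every remaining column (M: 6>4, R: 3>2).
Among the remaining strategies, none is strictly dominated by another pure strategy of the same player, so the elimination stops.
Surviving strategies — Player 1: {North, East, West}; Player 2: {M, R}.

M, R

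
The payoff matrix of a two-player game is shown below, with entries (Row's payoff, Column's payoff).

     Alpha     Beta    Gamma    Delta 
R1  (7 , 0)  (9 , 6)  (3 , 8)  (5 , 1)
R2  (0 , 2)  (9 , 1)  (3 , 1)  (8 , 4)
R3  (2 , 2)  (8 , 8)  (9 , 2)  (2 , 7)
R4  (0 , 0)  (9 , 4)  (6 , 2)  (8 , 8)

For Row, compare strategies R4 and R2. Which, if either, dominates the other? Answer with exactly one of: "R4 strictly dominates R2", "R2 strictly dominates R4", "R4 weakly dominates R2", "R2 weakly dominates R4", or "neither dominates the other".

Compare R4 to R2 across each opponent action: Alpha: 0=0, Beta: 9=9, Gamma: 6>3, Delta: 8=8.
R4 is at least as good everywhere and strictly better somewhere (tied only at Alpha, Beta, Delta), so R4 weakly but not strictly dominates R2.

R4 weakly dominates R2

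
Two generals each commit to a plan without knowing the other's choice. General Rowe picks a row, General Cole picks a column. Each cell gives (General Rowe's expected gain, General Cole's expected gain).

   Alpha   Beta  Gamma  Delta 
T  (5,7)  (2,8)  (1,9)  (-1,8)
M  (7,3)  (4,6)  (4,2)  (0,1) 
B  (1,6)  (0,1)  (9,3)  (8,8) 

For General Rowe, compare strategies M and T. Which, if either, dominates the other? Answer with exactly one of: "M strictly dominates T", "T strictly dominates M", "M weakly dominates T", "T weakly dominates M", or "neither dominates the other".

M's payoffs vs T's, by General Cole's action — Alpha: 7>5, Beta: 4>2, Gamma: 4>1, Delta: 0>-1.
M gives a strictly higher payoff against every action of General Cole, so M strictly dominates T.

M strictly dominates T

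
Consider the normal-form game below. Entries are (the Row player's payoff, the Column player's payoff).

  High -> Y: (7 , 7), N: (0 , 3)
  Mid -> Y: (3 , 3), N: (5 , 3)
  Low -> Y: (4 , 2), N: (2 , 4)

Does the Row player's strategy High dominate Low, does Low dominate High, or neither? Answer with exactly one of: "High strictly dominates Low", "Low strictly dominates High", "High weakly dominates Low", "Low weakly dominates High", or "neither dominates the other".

neither dominates the other

High's payoffs vs Low's, by the Column player's action — Y: 7>4, N: 0<2.
High does better at Y but worse at N; neither strategy dominates the other.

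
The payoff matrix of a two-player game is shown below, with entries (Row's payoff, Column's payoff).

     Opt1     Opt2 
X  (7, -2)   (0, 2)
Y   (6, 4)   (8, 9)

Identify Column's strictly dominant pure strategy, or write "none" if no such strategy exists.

Opt2 vs Opt1: X: 2>-2, Y: 9>4.
Opt2 strictly beats every other strategy against every opponent action, so it is strictly dominant.

Opt2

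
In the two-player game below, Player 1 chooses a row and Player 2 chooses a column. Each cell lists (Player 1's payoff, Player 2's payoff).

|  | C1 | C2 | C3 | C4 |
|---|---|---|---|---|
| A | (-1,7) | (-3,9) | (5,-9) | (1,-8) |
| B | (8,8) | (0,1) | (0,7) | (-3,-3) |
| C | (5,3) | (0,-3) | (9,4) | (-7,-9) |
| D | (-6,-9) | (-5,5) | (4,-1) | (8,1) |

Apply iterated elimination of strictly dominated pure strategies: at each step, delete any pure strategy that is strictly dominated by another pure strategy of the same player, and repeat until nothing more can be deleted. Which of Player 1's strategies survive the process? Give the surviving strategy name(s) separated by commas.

Player 2's strategy C4 is strictly dominated by C2 (A: 9>-8, B: 1>-3, C: -3>-9, D: 5>1) and is removed.
For Player 1, C strictly dominates A on the remaining columns (C1: 5>-1, C2: 0>-3, C3: 9>5); eliminate A.
For Player 1, C strictly dominates D on the remaining columns (C1: 5>-6, C2: 0>-5, C3: 9>4); eliminate D.
For Player 2, C1 strictly dominates C2 on the remaining rows (B: 8>1, C: 3>-3); eliminate C2.
Among the remaining strategies, none is strictly dominated by another pure strategy of the same player, so the elimination stops.
Surviving strategies — Player 1: {B, C}; Player 2: {C1, C3}.

B, C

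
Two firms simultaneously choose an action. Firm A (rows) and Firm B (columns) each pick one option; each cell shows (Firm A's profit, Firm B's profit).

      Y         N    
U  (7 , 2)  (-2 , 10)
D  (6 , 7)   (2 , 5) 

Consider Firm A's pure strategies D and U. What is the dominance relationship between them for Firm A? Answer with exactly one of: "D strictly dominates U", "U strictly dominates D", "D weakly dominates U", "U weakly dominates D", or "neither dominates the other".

Compare D to U across each opponent action: Y: 6<7, N: 2>-2.
D does better at N but worse at Y; neither strategy dominates the other.

neither dominates the other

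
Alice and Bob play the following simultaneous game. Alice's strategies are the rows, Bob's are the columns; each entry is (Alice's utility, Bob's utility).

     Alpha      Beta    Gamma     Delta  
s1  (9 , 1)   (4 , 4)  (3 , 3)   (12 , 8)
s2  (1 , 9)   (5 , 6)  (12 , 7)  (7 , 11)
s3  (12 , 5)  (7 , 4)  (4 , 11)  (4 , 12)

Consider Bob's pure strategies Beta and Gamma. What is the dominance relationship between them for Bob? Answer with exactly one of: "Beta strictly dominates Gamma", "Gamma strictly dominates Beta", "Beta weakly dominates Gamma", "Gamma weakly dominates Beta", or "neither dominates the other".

neither dominates the other

Beta's payoffs vs Gamma's, by Alice's action — s1: 4>3, s2: 6<7, s3: 4<11.
Beta does better at s1 but worse at s2, s3; neither strategy dominates the other.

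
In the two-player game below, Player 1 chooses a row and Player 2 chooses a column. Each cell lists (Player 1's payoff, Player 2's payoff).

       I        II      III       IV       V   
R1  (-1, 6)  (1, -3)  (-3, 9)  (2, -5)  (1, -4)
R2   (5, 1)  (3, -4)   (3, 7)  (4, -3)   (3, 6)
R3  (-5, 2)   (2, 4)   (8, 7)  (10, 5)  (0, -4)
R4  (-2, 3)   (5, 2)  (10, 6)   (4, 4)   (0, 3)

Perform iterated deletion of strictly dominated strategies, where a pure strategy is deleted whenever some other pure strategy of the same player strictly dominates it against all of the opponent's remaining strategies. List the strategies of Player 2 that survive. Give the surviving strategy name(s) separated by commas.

Row R1 is eliminated: R2 beats it against every remaining column (I: 5>-1, II: 3>1, III: 3>-3, IV: 4>2, V: 3>1).
For Player 2, III strictly dominates I on the remaining rows (R2: 7>1, R3: 7>2, R4: 6>3); eliminate I.
Player 2's strategy II is strictly dominated by III (R2: 7>-4, R3: 7>4, R4: 6>2) and is removed.
Column IV is eliminated: III beats it against every remaining row (R2: 7>-3, R3: 7>5, R4: 6>4).
Column V is eliminated: III beats it against every remaining row (R2: 7>6, R3: 7>-4, R4: 6>3).
For Player 1, R3 strictly dominates R2 on the remaining columns (III: 8>3); eliminate R2.
Player 1's strategy R3 is strictly dominated by R4 (III: 10>8) and is removed.
Among the remaining strategies, none is strictly dominated by another pure strategy of the same player, so the elimination stops.
Surviving strategies — Player 1: {R4}; Player 2: {III}.

III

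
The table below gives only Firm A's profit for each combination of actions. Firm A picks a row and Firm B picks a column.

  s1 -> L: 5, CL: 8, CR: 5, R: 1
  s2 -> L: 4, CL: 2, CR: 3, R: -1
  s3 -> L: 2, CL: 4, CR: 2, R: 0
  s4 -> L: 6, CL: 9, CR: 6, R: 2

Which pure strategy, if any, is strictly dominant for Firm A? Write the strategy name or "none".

s4 vs s1: L: 6>5, CL: 9>8, CR: 6>5, R: 2>1.
s4 vs s2: L: 6>4, CL: 9>2, CR: 6>3, R: 2>-1.
s4 vs s3: L: 6>2, CL: 9>4, CR: 6>2, R: 2>0.
s4 strictly beats every other strategy against every opponent action, so it is strictly dominant.

s4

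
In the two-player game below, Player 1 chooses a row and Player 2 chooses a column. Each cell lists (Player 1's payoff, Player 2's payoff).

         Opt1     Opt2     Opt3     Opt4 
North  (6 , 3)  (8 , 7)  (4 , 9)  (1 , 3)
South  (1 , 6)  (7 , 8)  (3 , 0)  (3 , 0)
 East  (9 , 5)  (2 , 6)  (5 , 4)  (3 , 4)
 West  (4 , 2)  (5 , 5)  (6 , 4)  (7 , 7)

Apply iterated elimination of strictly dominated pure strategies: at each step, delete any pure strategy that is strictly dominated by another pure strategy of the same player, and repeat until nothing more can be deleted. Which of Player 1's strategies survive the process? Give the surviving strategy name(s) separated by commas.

North, South, West

Column Opt1 is eliminated: Opt2 beats it against every remaining row (North: 7>3, South: 8>6, East: 6>5, West: 5>2).
Player 1's strategy East is strictly dominated by West (Opt2: 5>2, Opt3: 6>5, Opt4: 7>3) and is removed.
Among the remaining strategies, none is strictly dominated by another pure strategy of the same player, so the elimination stops.
Surviving strategies — Player 1: {North, South, West}; Player 2: {Opt2, Opt3, Opt4}.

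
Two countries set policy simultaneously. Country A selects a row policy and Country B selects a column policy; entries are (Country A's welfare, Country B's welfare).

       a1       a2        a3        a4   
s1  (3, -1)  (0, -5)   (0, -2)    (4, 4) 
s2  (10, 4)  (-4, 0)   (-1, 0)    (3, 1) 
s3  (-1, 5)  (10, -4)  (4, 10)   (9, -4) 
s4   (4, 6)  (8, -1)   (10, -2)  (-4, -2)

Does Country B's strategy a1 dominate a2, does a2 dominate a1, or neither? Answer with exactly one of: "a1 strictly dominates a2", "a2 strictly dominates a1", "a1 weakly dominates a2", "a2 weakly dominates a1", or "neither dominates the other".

a1 strictly dominates a2

Compare a1 to a2 across each choice by Country A: s1: -1>-5, s2: 4>0, s3: 5>-4, s4: 6>-1.
Every comparison favours a1, so a1 strictly dominates a2.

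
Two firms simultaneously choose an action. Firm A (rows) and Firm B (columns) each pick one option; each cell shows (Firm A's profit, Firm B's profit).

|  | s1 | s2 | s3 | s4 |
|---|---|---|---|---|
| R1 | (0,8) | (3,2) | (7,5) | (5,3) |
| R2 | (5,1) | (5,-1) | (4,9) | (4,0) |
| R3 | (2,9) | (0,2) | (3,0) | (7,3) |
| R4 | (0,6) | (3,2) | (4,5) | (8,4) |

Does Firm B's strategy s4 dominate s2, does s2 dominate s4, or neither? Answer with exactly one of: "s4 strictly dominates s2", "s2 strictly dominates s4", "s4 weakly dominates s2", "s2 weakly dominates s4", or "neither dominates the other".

s4's payoffs vs s2's, by Firm A's action — R1: 3>2, R2: 0>-1, R3: 3>2, R4: 4>2.
Every comparison favours s4, so s4 strictly dominates s2.

s4 strictly dominates s2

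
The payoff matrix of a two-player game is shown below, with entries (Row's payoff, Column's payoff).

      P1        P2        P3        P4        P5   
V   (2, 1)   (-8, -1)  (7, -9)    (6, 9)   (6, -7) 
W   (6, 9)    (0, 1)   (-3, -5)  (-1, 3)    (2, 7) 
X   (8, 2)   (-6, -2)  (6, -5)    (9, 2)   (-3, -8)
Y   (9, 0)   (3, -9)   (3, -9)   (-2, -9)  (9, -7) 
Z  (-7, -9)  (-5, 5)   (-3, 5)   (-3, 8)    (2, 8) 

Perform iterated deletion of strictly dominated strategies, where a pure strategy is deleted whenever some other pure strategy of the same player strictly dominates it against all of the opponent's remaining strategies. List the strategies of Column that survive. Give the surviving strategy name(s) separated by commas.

P1, P4

Row Z is eliminated: Y beats it against every remaining column (P1: 9>-7, P2: 3>-5, P3: 3>-3, P4: -2>-3, P5: 9>2).
For Column, P1 strictly dominates P2 on the remaining rows (V: 1>-1, W: 9>1, X: 2>-2, Y: 0>-9); eliminate P2.
For Column, P1 strictly dominates P3 on the remaining rows (V: 1>-9, W: 9>-5, X: 2>-5, Y: 0>-9); eliminate P3.
Column P5 is eliminated: P1 beats it against every remaining row (V: 1>-7, W: 9>7, X: 2>-8, Y: 0>-7).
Row's strategy V is strictly dominated by X (P1: 8>2, P4: 9>6) and is removed.
Row's strategy W is strictly dominated by X (P1: 8>6, P4: 9>-1) and is removed.
Among the remaining strategies, none is strictly dominated by another pure strategy of the same player, so the elimination stops.
Surviving strategies — Row: {X, Y}; Column: {P1, P4}.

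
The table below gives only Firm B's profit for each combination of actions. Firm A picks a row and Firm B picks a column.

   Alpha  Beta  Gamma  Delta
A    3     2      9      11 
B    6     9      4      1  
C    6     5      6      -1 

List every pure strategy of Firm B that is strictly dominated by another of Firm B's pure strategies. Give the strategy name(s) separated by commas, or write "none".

none

Nothing dominates Alpha: Beta at A (3>2); Gamma at B (6>4); Delta at B (6>1).
Beta is not dominated — it holds its own against Alpha at B (9>6); Gamma at B (9>4); Delta at B (9>1).
Gamma is not dominated — it holds its own against Alpha at A (9>3); Beta at A (9>2); Delta at B (4>1).
Nothing dominates Delta: Alpha at A (11>3); Beta at A (11>2); Gamma at A (11>9).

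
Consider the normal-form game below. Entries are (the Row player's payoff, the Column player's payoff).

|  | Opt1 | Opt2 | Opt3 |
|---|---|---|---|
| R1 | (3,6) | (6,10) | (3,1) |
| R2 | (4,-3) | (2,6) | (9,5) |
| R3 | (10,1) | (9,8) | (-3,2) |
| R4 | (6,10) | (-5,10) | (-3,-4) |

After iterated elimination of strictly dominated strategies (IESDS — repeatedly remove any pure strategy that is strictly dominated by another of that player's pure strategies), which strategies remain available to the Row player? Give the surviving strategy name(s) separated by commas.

R3

For the Column player, Opt2 strictly dominates Opt3 on the remaining rows (R1: 10>1, R2: 6>5, R3: 8>2, R4: 10>-4); eliminate Opt3.
Row R1 is eliminated: R3 beats it against every remaining column (Opt1: 10>3, Opt2: 9>6).
Row R2 is eliminated: R3 beats it against every remaining column (Opt1: 10>4, Opt2: 9>2).
For the Row player, R3 strictly dominates R4 on the remaining columns (Opt1: 10>6, Opt2: 9>-5); eliminate R4.
For the Column player, Opt2 strictly dominates Opt1 on the remaining rows (R3: 8>1); eliminate Opt1.
Among the remaining strategies, none is strictly dominated by another pure strategy of the same player, so the elimination stops.
Surviving strategies — the Row player: {R3}; the Column player: {Opt2}.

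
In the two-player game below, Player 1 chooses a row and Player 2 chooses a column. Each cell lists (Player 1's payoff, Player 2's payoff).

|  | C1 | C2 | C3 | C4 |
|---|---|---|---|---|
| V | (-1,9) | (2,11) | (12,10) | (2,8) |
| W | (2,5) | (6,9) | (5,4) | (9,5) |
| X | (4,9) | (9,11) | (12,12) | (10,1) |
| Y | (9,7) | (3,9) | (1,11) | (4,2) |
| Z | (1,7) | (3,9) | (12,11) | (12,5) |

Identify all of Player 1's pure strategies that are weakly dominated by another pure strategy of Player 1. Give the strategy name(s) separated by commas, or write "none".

V, W

V: dominated, since X does at least as well everywhere (C1: 4>-1, C2: 9>2, C3: 12=12, C4: 10>2).
W: dominated, since X does at least as well everywhere (C1: 4>2, C2: 9>6, C3: 12>5, C4: 10>9).
X is not dominated — it holds its own against V at C1 (4>-1); W at C1 (4>2); Y at C2 (9>3); Z at C1 (4>1).
Y is not dominated — it holds its own against V at C1 (9>-1); W at C1 (9>2); X at C1 (9>4); Z at C1 (9>1).
Z is not dominated — it holds its own against V at C1 (1>-1); W at C3 (12>5); X at C4 (12>10); Y at C3 (12>1).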